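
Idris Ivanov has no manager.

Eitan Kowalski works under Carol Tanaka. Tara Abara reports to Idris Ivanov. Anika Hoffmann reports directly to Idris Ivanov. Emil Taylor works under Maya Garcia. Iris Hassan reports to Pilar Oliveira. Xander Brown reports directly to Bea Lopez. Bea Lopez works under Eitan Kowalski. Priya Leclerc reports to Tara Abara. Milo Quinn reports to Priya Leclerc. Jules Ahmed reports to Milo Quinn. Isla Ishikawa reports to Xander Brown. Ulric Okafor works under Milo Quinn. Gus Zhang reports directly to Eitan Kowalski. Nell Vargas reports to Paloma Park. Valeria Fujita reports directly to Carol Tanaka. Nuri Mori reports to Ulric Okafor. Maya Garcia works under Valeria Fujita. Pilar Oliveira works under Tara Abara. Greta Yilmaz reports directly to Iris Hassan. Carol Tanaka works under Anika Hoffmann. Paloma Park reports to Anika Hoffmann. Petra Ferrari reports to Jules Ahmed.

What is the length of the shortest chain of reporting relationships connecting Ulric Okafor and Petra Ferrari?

Ulric Okafor is 1 level below Milo Quinn, and Petra Ferrari is 2 levels below Milo Quinn (their lowest common manager). The shortest path runs up from Ulric Okafor to Milo Quinn and back down to Petra Ferrari: 1 + 2 = 3 links.

3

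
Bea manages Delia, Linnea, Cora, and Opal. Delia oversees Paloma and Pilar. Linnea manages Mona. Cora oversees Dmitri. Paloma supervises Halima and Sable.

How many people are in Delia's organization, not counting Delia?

4

Delia directly manages Paloma, Pilar. Under Paloma: Halima, Sable (2). Pilar has no reports. So Delia's organization is 2 direct reports plus everyone under them: 3 + 1 = 4.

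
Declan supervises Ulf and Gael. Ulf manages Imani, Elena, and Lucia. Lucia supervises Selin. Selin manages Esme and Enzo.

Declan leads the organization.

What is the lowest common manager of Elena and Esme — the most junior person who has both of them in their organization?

Ulf

Elena's chain of managers is Ulf, Declan. Esme's chain of managers is Selin, Lucia, Ulf, Declan. The first manager that appears in both chains is Ulf.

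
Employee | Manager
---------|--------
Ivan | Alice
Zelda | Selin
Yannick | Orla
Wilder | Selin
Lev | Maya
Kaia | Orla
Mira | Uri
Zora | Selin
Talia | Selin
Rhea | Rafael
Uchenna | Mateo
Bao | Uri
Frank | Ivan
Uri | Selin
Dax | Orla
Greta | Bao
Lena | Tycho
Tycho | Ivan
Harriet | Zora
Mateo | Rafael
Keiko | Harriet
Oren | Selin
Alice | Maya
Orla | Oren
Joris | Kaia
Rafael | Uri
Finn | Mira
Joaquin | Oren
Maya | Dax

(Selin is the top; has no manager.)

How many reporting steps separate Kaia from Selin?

Chain from Kaia up to Selin: Kaia → Orla → Oren → Selin. That is 3 steps up, so Kaia is 3 levels below Selin.

3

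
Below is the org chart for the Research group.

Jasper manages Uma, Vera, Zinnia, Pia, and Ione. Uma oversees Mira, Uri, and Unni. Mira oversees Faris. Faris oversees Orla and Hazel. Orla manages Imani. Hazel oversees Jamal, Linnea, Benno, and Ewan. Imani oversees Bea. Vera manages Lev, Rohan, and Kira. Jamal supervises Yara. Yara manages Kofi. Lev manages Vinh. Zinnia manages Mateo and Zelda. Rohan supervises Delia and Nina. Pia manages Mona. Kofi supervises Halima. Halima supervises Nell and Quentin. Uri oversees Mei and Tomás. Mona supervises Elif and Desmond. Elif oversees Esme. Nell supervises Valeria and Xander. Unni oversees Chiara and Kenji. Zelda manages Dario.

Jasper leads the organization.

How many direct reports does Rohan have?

Rohan directly manages Delia, Nina. That is 2 direct reports.

2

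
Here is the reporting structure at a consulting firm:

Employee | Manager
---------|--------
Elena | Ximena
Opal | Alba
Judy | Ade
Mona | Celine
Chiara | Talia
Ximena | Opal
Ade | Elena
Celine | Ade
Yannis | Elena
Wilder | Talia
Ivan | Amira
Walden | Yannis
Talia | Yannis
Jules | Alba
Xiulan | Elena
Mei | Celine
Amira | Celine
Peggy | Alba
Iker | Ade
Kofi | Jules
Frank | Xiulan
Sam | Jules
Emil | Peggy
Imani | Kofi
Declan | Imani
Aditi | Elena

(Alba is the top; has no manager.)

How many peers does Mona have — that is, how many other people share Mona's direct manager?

2

Mona reports to Celine. Celine's other direct reports are Mei, Amira — 2 peers.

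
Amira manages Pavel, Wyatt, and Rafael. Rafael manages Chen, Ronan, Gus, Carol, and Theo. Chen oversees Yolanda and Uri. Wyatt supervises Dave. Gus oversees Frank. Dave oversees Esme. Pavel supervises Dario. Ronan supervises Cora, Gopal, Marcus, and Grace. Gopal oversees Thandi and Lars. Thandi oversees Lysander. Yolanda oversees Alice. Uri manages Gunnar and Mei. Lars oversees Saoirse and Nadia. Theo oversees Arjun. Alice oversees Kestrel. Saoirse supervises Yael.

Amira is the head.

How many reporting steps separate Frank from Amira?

Chain from Frank up to Amira: Frank → Gus → Rafael → Amira. That is 3 steps up, so Frank is 3 levels below Amira.

3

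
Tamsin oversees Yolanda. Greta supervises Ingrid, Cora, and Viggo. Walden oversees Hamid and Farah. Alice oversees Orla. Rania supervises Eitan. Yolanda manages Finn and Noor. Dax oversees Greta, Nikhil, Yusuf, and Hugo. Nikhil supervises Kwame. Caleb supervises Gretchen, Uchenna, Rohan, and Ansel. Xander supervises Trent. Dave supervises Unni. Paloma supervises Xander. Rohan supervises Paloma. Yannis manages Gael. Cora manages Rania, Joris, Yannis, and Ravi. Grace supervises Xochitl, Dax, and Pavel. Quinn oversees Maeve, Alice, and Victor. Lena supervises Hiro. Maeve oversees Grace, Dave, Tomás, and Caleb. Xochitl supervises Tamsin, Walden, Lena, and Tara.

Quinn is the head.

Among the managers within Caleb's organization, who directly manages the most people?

Caleb

Direct-report counts within Caleb's organization: Caleb has 4; Rohan has 1; Paloma has 1; Xander has 1. The largest is 4, held by Caleb.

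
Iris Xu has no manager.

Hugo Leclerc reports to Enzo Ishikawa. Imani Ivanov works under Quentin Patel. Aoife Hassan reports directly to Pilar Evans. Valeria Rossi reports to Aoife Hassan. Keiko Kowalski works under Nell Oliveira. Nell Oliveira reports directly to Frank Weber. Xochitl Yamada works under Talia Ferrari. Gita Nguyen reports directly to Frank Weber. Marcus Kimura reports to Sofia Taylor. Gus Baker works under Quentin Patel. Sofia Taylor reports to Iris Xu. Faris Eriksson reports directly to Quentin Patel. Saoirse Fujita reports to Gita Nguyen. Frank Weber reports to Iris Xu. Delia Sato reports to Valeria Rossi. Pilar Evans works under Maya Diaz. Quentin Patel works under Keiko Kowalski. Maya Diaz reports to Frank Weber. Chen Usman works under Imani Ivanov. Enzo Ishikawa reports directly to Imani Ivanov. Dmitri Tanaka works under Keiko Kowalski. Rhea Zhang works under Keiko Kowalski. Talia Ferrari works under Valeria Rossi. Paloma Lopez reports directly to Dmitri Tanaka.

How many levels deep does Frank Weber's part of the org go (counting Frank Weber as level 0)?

6

The longest chain under Frank Weber runs Frank Weber → Nell Oliveira → Keiko Kowalski → Quentin Patel → Imani Ivanov → Enzo Ishikawa → Hugo Leclerc, which is 6 levels below Frank Weber.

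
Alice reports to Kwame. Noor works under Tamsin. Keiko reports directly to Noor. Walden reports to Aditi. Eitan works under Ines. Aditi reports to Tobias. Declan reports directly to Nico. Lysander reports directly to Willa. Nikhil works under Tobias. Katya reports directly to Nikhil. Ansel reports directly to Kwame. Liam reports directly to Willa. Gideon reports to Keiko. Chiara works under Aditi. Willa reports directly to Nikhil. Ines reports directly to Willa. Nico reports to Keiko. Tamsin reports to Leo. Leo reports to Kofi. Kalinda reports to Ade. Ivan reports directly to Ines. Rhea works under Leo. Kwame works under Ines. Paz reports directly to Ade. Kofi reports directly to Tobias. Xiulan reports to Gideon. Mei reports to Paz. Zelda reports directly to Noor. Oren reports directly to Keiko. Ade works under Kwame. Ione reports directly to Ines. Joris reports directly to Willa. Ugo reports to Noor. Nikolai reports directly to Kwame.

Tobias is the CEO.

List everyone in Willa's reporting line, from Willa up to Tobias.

Willa -> Nikhil -> Tobias

Willa reports to Nikhil. Nikhil reports to Tobias. Tobias is at the top.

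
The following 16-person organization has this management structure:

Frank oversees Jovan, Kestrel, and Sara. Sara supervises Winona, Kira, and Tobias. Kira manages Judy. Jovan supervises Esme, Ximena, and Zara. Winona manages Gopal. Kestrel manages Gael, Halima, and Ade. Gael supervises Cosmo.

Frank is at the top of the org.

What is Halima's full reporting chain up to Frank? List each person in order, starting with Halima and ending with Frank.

Halima -> Kestrel -> Frank

Halima reports to Kestrel. Kestrel reports to Frank. Frank is at the top.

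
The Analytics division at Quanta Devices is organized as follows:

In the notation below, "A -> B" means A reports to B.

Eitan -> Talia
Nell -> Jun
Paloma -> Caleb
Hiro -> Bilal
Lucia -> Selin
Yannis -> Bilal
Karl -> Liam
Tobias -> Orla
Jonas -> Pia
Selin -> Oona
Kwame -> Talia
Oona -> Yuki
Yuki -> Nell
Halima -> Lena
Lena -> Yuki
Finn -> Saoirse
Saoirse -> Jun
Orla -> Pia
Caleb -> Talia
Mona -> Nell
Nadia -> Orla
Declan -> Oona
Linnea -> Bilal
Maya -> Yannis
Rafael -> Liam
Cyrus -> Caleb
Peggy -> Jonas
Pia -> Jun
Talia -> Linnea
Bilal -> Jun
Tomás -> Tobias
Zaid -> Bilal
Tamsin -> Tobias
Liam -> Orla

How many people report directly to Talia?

Talia directly manages Caleb, Kwame, Eitan. That is 3 direct reports.

3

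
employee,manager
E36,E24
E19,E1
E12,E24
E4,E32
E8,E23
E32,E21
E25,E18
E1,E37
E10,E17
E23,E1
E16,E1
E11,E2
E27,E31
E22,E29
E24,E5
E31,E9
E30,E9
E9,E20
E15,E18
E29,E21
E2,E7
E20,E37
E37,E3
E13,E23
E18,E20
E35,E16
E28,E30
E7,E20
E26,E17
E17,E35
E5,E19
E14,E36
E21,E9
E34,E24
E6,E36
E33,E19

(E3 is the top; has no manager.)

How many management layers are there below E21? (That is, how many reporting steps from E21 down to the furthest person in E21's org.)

2

The longest chain under E21 runs E21 → E29 → E22, which is 2 levels below E21.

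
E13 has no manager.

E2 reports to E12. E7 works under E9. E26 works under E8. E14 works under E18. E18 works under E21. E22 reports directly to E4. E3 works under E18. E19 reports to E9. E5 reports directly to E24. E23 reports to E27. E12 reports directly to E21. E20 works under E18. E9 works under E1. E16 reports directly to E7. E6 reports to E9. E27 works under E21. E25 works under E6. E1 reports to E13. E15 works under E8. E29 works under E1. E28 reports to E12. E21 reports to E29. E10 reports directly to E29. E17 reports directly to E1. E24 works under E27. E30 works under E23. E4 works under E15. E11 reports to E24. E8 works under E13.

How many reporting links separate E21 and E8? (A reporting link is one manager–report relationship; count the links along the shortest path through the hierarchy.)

E21 is 3 levels below E13, and E8 is 1 level below E13 (their lowest common manager). The shortest path runs up from E21 to E13 and back down to E8: 3 + 1 = 4 links.

4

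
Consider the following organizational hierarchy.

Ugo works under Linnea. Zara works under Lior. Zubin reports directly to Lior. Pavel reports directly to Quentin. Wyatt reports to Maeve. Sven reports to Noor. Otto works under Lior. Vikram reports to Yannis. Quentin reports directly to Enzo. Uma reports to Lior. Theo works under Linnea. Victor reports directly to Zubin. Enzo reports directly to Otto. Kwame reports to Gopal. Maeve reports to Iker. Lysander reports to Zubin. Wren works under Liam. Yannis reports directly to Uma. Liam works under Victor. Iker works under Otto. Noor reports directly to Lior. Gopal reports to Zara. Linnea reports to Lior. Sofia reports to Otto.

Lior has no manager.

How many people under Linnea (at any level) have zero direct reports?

The people in Linnea's organization with no one reporting to them are Ugo, Theo. That is 2.

2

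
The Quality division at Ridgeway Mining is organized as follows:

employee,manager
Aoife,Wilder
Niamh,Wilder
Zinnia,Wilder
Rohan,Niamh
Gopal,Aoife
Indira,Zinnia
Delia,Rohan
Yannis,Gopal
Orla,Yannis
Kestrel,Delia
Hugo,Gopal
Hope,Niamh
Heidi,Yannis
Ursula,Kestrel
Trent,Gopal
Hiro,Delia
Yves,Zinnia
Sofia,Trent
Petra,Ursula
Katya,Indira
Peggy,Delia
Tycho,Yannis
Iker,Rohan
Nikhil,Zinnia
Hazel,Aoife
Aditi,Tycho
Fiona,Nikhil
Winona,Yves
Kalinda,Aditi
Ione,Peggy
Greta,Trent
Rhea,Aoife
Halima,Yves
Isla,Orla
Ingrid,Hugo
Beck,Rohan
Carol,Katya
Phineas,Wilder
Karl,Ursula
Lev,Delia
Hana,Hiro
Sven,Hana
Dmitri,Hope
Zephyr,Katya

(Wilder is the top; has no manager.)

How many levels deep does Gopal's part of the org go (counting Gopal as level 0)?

4

The longest chain under Gopal runs Gopal → Yannis → Tycho → Aditi → Kalinda, which is 4 levels below Gopal.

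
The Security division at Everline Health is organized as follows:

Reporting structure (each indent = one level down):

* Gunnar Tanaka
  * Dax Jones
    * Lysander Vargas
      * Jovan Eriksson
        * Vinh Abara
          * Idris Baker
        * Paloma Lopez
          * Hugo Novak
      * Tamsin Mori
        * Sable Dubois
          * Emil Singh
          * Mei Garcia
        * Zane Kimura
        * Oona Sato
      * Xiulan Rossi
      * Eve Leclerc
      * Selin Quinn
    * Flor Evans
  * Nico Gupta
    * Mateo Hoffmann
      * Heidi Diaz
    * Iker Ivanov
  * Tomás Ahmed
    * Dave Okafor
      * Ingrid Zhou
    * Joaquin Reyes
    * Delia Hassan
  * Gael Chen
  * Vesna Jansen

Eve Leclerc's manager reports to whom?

Eve Leclerc reports to Lysander Vargas, and Lysander Vargas reports to Dax Jones. So Eve Leclerc's skip-level manager is Dax Jones.

Dax Jones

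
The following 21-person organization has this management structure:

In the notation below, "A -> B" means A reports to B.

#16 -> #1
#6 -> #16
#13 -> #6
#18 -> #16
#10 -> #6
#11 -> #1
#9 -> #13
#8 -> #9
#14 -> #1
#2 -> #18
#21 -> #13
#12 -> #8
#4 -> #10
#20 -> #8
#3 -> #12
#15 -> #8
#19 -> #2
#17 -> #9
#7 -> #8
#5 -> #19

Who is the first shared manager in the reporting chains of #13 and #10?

#6

#13's chain of managers is #6, #16, #1. #10's chain of managers is #6, #16, #1. The first manager that appears in both chains is #6.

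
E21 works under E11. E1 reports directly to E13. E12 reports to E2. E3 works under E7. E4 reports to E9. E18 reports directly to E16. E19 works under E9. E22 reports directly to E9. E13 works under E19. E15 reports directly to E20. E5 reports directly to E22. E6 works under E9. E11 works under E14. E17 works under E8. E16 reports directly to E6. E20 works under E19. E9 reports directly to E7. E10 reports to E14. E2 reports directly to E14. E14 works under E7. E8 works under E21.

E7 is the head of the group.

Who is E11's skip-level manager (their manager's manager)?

E11 reports to E14, and E14 reports to E7. So E11's skip-level manager is E7.

E7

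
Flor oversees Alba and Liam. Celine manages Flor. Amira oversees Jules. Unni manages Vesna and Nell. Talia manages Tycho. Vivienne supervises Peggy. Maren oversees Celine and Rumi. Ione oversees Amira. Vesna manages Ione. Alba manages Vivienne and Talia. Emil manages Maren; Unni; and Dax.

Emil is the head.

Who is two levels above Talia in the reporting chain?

Talia reports to Alba, and Alba reports to Flor. So Talia's skip-level manager is Flor.

Flor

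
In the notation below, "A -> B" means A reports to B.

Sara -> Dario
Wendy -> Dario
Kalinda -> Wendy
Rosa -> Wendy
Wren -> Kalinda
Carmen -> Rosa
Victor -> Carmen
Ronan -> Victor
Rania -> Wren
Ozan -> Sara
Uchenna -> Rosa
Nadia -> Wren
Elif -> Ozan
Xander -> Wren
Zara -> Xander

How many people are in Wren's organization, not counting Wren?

Wren directly manages Rania, Nadia, Xander. Rania has no reports. Nadia has no reports. Under Xander: Zara (1). So Wren's organization is 3 direct reports plus everyone under them: 1 + 1 + 2 = 4.

4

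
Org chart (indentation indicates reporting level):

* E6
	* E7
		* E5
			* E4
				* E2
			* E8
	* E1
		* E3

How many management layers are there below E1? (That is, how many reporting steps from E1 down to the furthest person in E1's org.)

The longest chain under E1 runs E1 → E3, which is 1 level below E1.

1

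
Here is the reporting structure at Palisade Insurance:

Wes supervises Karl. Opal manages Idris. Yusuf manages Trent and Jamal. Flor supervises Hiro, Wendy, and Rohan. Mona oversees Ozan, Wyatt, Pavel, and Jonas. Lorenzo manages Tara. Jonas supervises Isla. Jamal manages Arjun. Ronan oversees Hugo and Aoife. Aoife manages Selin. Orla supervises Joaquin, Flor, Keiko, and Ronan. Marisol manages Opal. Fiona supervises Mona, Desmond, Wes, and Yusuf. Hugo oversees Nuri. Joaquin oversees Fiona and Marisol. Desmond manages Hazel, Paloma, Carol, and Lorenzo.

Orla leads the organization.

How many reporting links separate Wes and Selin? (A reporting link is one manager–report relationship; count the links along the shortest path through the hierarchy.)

6

Wes is 3 levels below Orla, and Selin is 3 levels below Orla (their lowest common manager). The shortest path runs up from Wes to Orla and back down to Selin: 3 + 3 = 6 links.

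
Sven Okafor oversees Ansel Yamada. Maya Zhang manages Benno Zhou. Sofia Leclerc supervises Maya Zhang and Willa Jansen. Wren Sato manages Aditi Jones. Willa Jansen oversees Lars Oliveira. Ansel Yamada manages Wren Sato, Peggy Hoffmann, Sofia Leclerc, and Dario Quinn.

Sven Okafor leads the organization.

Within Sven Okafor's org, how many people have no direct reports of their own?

5

The people in Sven Okafor's organization with no one reporting to them are Peggy Hoffmann, Aditi Jones, Dario Quinn, Lars Oliveira, Benno Zhou. That is 5.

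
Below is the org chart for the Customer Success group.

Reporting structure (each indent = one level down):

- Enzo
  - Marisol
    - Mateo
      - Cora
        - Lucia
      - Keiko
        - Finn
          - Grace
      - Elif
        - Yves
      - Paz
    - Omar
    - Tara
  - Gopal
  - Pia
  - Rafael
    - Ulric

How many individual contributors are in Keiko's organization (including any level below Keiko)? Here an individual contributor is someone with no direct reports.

1

The only person in Keiko's organization with no one reporting to them is Grace. That is 1.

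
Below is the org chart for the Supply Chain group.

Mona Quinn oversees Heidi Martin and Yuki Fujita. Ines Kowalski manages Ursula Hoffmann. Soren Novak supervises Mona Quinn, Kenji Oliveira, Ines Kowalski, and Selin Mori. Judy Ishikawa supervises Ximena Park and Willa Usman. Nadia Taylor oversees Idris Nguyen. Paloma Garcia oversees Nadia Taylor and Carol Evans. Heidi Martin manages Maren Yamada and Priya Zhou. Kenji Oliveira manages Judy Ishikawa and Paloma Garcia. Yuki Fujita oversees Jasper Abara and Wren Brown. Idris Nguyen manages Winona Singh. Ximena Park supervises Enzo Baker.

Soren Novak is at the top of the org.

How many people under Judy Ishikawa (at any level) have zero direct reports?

2

The people in Judy Ishikawa's organization with no one reporting to them are Willa Usman, Enzo Baker. That is 2.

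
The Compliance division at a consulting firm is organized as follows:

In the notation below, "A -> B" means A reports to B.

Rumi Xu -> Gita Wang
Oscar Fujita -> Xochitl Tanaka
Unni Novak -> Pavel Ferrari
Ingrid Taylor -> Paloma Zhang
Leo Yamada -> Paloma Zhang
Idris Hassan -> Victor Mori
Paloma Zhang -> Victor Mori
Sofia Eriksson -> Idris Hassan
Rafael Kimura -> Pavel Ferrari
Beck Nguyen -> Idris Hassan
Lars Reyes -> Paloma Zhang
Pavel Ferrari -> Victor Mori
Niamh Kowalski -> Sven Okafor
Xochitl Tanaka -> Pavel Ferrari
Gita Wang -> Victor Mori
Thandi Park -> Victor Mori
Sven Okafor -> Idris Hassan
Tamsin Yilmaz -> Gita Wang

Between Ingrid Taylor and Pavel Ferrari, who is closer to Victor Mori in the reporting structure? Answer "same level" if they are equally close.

Pavel Ferrari

Ingrid Taylor is 2 levels below Victor Mori; Pavel Ferrari is 1. Pavel Ferrari is higher.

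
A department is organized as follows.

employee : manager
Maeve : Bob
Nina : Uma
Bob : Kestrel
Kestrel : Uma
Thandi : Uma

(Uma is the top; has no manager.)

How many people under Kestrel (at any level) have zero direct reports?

1

The only person in Kestrel's organization with no one reporting to them is Maeve. That is 1.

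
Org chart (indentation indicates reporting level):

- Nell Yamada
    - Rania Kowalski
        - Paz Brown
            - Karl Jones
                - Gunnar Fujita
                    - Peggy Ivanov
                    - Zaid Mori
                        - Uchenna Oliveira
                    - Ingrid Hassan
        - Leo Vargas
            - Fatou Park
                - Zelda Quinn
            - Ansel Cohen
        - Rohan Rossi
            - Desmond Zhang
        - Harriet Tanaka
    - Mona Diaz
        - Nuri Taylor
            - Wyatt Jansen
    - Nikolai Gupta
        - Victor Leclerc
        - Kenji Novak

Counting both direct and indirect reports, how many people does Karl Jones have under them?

5

Karl Jones directly manages Gunnar Fujita. Under Gunnar Fujita: Ingrid Hassan, Zaid Mori, Uchenna Oliveira, Peggy Ivanov (4). That's 5 in total.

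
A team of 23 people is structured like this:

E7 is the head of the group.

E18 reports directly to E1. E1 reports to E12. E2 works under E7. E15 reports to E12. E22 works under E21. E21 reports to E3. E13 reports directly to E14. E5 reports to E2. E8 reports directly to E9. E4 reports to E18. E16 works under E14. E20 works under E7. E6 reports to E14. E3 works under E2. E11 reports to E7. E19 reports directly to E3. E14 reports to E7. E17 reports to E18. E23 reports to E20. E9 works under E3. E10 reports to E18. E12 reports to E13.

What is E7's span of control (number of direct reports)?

4

E7 directly manages E14, E2, E11, E20. That is 4 direct reports.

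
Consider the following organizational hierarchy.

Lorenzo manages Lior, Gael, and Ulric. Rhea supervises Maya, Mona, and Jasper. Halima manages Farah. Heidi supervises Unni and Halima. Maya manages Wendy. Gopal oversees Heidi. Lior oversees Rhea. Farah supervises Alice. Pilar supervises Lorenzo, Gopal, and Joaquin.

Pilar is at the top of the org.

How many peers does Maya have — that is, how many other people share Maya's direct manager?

2

Maya reports to Rhea. Rhea's other direct reports are Mona, Jasper — 2 peers.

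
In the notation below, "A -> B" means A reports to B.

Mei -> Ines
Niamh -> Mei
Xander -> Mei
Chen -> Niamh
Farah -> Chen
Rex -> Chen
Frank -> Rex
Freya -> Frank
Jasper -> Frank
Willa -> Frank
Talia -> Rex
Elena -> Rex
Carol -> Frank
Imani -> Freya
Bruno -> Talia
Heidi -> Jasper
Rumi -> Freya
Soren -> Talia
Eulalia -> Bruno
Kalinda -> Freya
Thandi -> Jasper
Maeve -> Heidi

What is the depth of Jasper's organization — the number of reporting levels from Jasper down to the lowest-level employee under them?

2

The longest chain under Jasper runs Jasper → Heidi → Maeve, which is 2 levels below Jasper.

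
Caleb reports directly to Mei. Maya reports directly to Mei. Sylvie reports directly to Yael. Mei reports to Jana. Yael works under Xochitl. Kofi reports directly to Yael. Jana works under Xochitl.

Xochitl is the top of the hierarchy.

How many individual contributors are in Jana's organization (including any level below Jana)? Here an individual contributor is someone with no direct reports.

2

The people in Jana's organization with no one reporting to them are Caleb, Maya. That is 2.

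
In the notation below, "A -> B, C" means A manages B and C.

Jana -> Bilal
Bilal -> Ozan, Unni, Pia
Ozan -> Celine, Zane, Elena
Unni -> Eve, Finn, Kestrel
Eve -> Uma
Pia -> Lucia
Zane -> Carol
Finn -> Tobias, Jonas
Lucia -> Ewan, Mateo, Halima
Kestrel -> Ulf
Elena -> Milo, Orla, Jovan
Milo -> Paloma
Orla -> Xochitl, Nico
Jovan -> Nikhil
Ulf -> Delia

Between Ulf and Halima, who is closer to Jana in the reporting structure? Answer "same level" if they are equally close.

same level

Both Ulf and Halima are 4 levels below Jana.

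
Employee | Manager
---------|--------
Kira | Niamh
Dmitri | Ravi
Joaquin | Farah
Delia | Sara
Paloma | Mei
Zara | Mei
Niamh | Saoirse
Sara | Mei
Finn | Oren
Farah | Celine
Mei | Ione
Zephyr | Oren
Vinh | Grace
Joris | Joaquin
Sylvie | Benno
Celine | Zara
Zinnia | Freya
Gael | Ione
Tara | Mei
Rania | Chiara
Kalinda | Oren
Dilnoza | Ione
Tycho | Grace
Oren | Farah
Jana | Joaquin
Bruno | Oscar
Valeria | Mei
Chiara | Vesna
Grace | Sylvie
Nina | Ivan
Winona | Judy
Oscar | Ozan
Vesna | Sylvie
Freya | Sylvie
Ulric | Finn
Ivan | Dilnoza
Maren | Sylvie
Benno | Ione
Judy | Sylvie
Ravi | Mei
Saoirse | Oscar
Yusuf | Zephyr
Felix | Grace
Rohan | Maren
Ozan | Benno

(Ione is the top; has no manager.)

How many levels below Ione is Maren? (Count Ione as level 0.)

Chain from Maren up to Ione: Maren → Sylvie → Benno → Ione. That is 3 steps up, so Maren is 3 levels below Ione.

3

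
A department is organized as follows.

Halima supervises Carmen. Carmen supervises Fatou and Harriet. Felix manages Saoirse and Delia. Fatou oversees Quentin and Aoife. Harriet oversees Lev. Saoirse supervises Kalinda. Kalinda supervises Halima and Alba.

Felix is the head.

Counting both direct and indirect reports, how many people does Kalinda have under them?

8

Kalinda directly manages Halima, Alba. Under Halima: Carmen, Harriet, Lev, Fatou, Aoife, Quentin (6). Alba has no reports. So Kalinda's organization is 2 direct reports plus everyone under them: 7 + 1 = 8.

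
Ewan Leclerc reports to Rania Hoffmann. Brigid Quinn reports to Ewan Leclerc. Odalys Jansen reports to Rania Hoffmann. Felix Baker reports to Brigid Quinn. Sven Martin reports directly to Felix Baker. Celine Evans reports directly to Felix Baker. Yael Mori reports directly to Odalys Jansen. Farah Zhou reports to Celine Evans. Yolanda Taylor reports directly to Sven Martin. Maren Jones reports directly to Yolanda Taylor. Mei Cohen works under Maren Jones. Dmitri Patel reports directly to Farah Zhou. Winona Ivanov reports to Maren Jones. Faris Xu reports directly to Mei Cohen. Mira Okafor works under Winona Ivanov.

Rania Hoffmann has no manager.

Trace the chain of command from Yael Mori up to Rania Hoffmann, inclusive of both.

Yael Mori reports to Odalys Jansen. Odalys Jansen reports to Rania Hoffmann. Rania Hoffmann is at the top.

Yael Mori -> Odalys Jansen -> Rania Hoffmann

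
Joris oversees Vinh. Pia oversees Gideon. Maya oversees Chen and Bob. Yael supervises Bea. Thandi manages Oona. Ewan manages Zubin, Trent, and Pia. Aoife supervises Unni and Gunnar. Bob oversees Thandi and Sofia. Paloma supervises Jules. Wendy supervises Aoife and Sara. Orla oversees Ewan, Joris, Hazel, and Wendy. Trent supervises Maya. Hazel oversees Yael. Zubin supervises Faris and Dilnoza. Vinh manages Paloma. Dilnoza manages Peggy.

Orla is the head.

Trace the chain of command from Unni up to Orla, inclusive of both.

Unni reports to Aoife. Aoife reports to Wendy. Wendy reports to Orla. Orla is at the top.

Unni -> Aoife -> Wendy -> Orla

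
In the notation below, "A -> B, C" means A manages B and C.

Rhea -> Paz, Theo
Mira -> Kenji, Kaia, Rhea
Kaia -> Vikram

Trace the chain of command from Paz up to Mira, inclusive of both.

Paz -> Rhea -> Mira

Paz reports to Rhea. Rhea reports to Mira. Mira is at the top.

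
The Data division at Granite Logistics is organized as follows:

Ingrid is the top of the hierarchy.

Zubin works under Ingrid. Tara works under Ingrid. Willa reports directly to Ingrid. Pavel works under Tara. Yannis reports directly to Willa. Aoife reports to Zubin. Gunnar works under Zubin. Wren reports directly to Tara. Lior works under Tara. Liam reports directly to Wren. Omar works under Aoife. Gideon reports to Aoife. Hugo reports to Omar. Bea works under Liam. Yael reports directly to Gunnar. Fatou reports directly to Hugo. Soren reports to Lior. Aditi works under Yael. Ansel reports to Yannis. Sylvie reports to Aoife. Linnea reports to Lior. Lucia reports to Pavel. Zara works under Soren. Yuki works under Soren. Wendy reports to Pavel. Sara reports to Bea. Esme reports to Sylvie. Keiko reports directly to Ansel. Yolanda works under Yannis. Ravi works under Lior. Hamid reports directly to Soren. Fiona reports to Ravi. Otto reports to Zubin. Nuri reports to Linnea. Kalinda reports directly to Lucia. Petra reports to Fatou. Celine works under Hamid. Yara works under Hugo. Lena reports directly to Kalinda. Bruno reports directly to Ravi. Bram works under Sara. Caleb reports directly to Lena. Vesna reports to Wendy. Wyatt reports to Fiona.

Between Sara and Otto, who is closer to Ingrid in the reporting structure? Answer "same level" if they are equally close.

Sara is 5 levels below Ingrid; Otto is 2. Otto is higher.

Otto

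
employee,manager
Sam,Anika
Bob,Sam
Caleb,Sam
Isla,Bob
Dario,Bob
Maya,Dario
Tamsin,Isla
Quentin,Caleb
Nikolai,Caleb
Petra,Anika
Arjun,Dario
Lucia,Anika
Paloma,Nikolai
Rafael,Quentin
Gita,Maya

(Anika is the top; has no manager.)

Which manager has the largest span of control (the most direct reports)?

Direct-report counts: Anika has 3; Sam has 2; Caleb has 2; Nikolai has 1; Quentin has 1; Bob has 2; Dario has 2; Maya has 1; Isla has 1. The largest is 3, held by Anika.

Anika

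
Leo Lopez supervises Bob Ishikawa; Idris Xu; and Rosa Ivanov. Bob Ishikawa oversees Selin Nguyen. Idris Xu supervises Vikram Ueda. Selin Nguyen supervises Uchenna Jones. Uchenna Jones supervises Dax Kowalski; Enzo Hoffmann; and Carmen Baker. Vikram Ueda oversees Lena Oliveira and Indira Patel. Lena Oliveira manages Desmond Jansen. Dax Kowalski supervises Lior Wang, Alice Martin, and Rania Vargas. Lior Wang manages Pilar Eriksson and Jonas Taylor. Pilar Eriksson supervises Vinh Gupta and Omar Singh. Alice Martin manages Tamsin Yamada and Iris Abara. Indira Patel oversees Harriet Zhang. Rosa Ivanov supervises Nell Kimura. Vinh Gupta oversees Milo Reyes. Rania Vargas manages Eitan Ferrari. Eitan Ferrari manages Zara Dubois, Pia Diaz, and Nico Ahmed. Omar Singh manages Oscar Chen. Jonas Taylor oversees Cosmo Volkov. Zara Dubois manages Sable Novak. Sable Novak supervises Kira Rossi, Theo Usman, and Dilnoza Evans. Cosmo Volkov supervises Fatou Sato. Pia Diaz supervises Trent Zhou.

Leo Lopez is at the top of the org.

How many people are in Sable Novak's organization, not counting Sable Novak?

3

Sable Novak directly manages Kira Rossi, Dilnoza Evans, Theo Usman. Kira Rossi has no reports. Dilnoza Evans has no reports. Theo Usman has no reports. So Sable Novak's organization is 3 direct reports plus everyone under them: 1 + 1 + 1 = 3.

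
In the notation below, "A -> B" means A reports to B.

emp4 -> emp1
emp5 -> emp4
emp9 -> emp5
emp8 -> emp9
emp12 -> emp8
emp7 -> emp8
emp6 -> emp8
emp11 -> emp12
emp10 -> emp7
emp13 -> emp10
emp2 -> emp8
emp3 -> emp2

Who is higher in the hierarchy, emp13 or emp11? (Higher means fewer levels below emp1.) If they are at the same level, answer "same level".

emp11

emp13 is 7 levels below emp1; emp11 is 6. emp11 is higher.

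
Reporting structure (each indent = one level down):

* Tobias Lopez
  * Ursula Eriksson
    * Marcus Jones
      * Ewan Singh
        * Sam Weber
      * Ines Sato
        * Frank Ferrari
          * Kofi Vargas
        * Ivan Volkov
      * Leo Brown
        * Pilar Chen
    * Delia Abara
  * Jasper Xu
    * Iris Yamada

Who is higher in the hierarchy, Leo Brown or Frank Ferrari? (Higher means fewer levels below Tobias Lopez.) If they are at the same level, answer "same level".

Leo Brown is 3 levels below Tobias Lopez; Frank Ferrari is 4. Leo Brown is higher.

Leo Brown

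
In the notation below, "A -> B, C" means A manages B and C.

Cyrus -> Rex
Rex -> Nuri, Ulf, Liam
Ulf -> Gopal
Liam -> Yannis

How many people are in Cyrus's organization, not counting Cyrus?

6

Cyrus directly manages Rex. Under Rex: Liam, Yannis, Ulf, Gopal, Nuri (5). That's 6 in total.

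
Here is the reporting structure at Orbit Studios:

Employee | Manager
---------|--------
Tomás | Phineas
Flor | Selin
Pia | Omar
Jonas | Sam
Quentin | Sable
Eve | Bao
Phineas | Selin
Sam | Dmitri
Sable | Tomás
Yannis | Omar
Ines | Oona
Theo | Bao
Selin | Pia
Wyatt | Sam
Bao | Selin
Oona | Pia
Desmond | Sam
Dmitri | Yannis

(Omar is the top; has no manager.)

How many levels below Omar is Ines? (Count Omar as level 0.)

Chain from Ines up to Omar: Ines → Oona → Pia → Omar. That is 3 steps up, so Ines is 3 levels below Omar.

3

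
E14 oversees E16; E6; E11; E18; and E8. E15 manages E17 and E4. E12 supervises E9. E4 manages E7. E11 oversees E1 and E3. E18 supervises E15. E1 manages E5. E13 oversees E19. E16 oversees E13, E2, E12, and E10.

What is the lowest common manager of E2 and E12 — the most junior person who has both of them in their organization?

E2's chain of managers is E16, E14. E12's chain of managers is E16, E14. The first manager that appears in both chains is E16.

E16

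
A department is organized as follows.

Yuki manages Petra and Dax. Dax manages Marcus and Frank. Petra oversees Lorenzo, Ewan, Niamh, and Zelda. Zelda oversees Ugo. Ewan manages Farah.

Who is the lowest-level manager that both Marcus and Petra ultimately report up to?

Yuki

Marcus's chain of managers is Dax, Yuki. Petra's chain of managers is Yuki. The first manager that appears in both chains is Yuki.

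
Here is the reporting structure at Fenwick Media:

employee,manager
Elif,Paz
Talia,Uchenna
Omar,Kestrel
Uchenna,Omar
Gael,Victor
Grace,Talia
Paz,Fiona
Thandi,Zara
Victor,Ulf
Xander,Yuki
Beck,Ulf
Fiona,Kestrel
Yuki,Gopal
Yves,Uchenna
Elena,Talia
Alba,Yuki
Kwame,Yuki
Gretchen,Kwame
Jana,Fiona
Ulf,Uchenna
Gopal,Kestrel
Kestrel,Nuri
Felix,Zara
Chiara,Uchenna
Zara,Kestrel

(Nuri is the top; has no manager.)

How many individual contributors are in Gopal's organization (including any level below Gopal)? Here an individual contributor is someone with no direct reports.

The people in Gopal's organization with no one reporting to them are Gretchen, Xander, Alba. That is 3.

3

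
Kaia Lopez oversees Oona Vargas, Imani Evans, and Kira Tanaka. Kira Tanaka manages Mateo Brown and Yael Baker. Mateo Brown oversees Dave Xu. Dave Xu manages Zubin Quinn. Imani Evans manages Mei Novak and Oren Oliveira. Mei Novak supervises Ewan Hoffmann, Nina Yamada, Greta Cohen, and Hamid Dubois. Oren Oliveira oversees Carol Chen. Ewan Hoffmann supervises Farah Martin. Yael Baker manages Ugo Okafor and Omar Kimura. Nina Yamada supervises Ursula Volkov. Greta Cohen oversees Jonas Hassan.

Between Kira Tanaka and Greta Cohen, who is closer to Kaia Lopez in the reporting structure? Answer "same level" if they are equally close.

Kira Tanaka is 1 level below Kaia Lopez; Greta Cohen is 3. Kira Tanaka is higher.

Kira Tanaka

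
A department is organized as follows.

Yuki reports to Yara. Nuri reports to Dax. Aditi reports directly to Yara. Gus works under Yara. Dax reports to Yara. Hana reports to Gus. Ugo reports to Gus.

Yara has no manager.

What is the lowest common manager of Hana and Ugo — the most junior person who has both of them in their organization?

Hana's chain of managers is Gus, Yara. Ugo's chain of managers is Gus, Yara. The first manager that appears in both chains is Gus.

Gus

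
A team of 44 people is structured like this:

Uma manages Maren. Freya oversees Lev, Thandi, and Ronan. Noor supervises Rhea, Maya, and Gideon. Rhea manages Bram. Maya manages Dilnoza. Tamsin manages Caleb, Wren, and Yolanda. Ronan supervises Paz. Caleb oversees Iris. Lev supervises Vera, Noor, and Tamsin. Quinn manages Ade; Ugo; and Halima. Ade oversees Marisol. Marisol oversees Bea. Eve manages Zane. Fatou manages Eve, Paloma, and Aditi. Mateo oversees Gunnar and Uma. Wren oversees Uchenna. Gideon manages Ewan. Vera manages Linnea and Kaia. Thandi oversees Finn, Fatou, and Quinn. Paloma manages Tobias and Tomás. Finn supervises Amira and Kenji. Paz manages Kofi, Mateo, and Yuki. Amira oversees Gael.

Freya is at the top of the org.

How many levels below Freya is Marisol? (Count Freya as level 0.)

Chain from Marisol up to Freya: Marisol → Ade → Quinn → Thandi → Freya. That is 4 steps up, so Marisol is 4 levels below Freya.

4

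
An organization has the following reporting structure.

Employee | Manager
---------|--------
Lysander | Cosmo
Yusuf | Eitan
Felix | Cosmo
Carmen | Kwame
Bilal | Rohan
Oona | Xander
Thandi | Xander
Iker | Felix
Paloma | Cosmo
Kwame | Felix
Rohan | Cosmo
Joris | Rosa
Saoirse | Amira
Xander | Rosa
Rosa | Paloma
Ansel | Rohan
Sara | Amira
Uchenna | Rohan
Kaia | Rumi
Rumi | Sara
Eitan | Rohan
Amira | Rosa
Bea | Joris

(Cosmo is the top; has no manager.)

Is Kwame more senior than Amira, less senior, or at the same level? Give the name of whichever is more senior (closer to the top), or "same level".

Kwame

Kwame is 2 levels below Cosmo; Amira is 3. Kwame is higher.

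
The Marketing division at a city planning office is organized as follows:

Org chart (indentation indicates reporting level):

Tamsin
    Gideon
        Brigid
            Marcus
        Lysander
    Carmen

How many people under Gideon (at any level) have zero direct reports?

The people in Gideon's organization with no one reporting to them are Lysander, Marcus. That is 2.

2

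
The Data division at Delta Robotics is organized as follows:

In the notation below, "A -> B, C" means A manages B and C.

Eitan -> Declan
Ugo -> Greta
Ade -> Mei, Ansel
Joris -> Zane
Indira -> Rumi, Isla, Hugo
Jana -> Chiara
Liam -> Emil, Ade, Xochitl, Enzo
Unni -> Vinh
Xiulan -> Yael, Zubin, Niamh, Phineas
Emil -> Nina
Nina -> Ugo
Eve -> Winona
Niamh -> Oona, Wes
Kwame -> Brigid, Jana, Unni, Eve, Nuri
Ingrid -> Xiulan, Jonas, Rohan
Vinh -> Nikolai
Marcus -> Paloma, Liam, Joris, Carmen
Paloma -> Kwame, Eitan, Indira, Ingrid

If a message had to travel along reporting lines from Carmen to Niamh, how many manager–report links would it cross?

Carmen is 1 level below Marcus, and Niamh is 4 levels below Marcus (their lowest common manager). The shortest path runs up from Carmen to Marcus and back down to Niamh: 1 + 4 = 5 links.

5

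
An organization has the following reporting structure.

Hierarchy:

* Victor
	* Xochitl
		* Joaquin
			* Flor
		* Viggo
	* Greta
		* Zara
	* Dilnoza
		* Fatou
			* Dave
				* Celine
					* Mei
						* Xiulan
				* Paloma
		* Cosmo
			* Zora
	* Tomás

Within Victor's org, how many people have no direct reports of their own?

The people in Victor's organization with no one reporting to them are Tomás, Zora, Paloma, Xiulan, Zara, Viggo, Flor. That is 7.

7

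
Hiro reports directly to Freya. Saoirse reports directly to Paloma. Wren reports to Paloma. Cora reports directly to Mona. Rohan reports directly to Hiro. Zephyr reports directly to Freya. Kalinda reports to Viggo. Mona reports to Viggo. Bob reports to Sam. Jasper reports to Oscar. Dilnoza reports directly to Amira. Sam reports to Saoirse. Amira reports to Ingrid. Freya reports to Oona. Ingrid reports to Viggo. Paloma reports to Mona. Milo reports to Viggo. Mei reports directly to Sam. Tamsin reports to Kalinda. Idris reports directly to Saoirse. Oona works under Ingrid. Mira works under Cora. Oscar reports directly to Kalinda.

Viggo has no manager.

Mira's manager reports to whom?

Mira reports to Cora, and Cora reports to Mona. So Mira's skip-level manager is Mona.

Mona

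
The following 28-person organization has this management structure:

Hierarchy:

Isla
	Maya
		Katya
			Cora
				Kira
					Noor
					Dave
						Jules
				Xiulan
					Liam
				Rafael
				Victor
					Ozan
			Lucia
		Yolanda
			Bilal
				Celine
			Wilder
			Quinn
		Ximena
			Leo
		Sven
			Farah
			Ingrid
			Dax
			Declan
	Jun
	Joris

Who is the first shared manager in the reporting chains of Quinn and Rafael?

Quinn's chain of managers is Yolanda, Maya, Isla. Rafael's chain of managers is Cora, Katya, Maya, Isla. The first manager that appears in both chains is Maya.

Maya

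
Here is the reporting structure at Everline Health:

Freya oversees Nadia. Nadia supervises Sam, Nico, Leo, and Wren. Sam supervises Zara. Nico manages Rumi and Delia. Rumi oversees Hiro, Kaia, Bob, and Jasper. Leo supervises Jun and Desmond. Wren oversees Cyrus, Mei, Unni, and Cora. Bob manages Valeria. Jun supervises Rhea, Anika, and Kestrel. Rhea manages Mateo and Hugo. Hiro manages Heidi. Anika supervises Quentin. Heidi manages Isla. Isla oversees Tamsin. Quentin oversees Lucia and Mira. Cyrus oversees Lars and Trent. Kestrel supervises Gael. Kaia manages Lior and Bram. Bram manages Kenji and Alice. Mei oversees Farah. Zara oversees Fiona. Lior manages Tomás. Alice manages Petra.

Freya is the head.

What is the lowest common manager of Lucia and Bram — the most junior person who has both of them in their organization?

Nadia

Lucia's chain of managers is Quentin, Anika, Jun, Leo, Nadia, Freya. Bram's chain of managers is Kaia, Rumi, Nico, Nadia, Freya. The first manager that appears in both chains is Nadia.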